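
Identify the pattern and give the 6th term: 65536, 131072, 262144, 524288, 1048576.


Pattern: powers of 2: 2ⁿ
Terms: 65536, 131072, 262144, 524288, 1048576
Next term = 2097152

Next term = 2097152


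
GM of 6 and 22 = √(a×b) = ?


GM = √(6×22) = √132 = 11.4891

GM = 11.4891


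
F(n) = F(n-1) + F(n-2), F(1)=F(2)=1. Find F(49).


Fibonacci sequence: 1, 1, 2, 3, 5, 8, 13, 21, 34, 55, 89, ...
F(49) = 7778742049

F(49) = 7778742049


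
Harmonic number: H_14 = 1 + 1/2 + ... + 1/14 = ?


H_14 = 1/1 + 1/2 + 1/3 + ... + 1/14
= 1171733/360360
≈ 3.2516

H_14 = 1171733/360360 ≈ 3.2516


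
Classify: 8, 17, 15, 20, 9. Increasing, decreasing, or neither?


Differences: 9, -2, 5, -11
Difference at position 1 is +9 (> 0) but position 2 is -2 (< 0) — sequence both rises and falls
→ NOT monotonic

Not monotonic


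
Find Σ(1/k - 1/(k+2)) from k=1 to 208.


Telescoping with gap 2: two head and two tail terms survive.
= (1 + 1/2) - (1/209 + 1/210)
= 3/2 - 1/209 - 1/210 = 32708/21945

Sum = 32708/21945


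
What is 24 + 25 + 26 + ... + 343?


Σₖ₌24^343 k = Σₖ₌₁^343 k − Σₖ₌₁^23 k
= 343·344/2 − 23·24/2
= 58996 − 276 = 58720

Σk = 58720


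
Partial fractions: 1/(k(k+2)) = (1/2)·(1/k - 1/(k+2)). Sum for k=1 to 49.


1/(k(k+2)) = (1/2)·(1/k - 1/(k+2)) (partial fractions)
Telescoping: Σ = (1/2)·(1 + 1/2 - 1/50 - 1/51) = 931/1275

Sum = 931/1275


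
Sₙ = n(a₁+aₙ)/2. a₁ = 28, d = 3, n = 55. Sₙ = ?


aₙ = 28 + (55-1)×3 = 190
Sₙ = n(a₁+aₙ)/2 = 55×(28+190)/2
= 55×218/2 = 5995

S_55 = 5995


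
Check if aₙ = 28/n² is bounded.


a₁ = 28, a₂ = 28/4, a₃ = 28/9, ...
0 < aₙ ≤ 28 for all n ≥ 1
The sequence IS bounded

Bounded (0 < aₙ ≤ 28)


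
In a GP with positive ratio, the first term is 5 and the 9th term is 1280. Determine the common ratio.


r^(n-1) = aₙ/a₁
r^8 = 1280/5 = 256
r = 256^(1/8)
= ±2; taking r > 0 gives r = 2

r = 2


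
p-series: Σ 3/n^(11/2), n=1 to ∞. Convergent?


p-series test: Σ c/n^p converges if p > 1, diverges if p ≤ 1 (constant c > 0 doesn't affect convergence).
p = 11/2
11/2 > 1 → CONVERGES

Converges (p = 11/2 > 1)


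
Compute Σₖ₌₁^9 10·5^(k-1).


Sₙ = 10×(5^9 - 1)/(5 - 1)
= 10×(1953125 - 1)/4
= 10×1953124/4
= 4882810

S_9 = 4882810


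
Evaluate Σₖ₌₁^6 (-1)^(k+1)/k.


S = 1 - 1/2 + 1/3 - 1/4 + 1/5 - 1/6
= 0.6167
(Full series converges to +ln(2) ≈ +0.6931)

S_6 = 0.6167


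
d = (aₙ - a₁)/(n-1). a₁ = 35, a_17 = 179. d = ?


d = (aₙ - a₁)/(n-1)
= (179 - 35)/(17-1)
= 144/16 = 9

d = 9


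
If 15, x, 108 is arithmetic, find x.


AM = (15 + 108)/2 = 123/2 = 61.5

AM = 61.5


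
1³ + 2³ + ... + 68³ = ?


n(n+1)/2 = 68×69/2 = 2346
Σk³ = 2346² = 5503716

Σk³ = 5503716


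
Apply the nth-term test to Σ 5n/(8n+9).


lim(n→∞) 5n/(8n+9) = 5/8 = 5/8  (divide numerator and denominator by n)
lim aₙ = 5/8 ≠ 0 → series DIVERGES

Diverges (lim aₙ = 5/8 ≠ 0)


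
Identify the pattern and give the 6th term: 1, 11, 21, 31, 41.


Pattern: arithmetic (d=10)
Terms: 1, 11, 21, 31, 41
Next term = 51

Next term = 51


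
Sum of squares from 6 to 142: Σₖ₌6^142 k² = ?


Σₖ₌6^142 k² = Σₖ₌₁^142 k² − Σₖ₌₁^5 k²
= 142·143·285/6 − 5·6·11/6
= 964535 − 55 = 964480

Σk² = 964480


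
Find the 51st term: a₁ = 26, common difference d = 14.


aₙ = a₁ + (n-1)d
= 26 + (51-1)×14
= 26 + 700
= 726

a_51 = 726


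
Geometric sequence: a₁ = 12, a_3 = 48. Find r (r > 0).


r^(n-1) = aₙ/a₁
r^2 = 48/12 = 4
r = 4^(1/2)
= ±2; taking r > 0 gives r = 2

r = 2


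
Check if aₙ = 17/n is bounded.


a₁ = 17, a₂ = 17/2, a₃ = 17/3, ...
0 < aₙ ≤ 17 for all n ≥ 1
Lower bound: 0, Upper bound: 17
The sequence IS bounded

Bounded (0 < aₙ ≤ 17)


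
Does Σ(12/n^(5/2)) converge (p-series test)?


p-series test: Σ c/n^p converges if p > 1, diverges if p ≤ 1 (constant c > 0 doesn't affect convergence).
p = 5/2
5/2 > 1 → CONVERGES

Converges (p = 5/2 > 1)


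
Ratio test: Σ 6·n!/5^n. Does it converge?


aₙ = 6·n!/5^n
a_{n+1}/aₙ = (n+1)!/5^(n+1) × 5^n/n!  (constant 6 cancels)
= (n+1)/5
L = lim(n→∞) (n+1)/5 = ∞
L > 1 → series DIVERGES

Diverges (ratio test: L = ∞ > 1)


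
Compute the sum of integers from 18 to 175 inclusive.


Σₖ₌18^175 k = Σₖ₌₁^175 k − Σₖ₌₁^17 k
= 175·176/2 − 17·18/2
= 15400 − 153 = 15247

Σk = 15247


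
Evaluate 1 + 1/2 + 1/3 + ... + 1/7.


H_7 = 1/1 + 1/2 + 1/3 + 1/4 + 1/5 + 1/6 + 1/7
= 363/140
≈ 2.5929

H_7 = 363/140 ≈ 2.5929


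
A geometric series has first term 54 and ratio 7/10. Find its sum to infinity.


S∞ = a₁/(1-r) = 54/(1 - 7/10)
= 54/(3/10)
= 180

S∞ = 180


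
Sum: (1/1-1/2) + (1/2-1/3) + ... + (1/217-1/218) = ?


Telescoping: adjacent terms cancel.
= 1/1 - 1/218
= 1 - 1/218 = 217/218

Sum = 217/218


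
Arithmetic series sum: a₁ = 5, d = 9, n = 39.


aₙ = 5 + (39-1)×9 = 347
Sₙ = n(a₁+aₙ)/2 = 39×(5+347)/2
= 39×352/2 = 6864

S_39 = 6864


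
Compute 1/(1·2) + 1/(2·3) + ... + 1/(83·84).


1/(k(k+1)) = 1/k - 1/(k+1) (partial fractions)
Telescoping: Σ = 1 - 1/84 = 83/84

Sum = 83/84


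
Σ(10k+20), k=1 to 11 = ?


Σ(10k+20) = 10·Σk + 20·n
= 10·66 + 20·11
= 660 + 220 = 880

Σ = 880


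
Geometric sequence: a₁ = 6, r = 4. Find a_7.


aₙ = a₁·r^(n-1)
= 6×4^6
= 6×4096
= 24576

a_7 = 24576


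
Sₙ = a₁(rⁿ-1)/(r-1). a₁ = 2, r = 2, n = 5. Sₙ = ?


Sₙ = 2×(2^5 - 1)/(2 - 1)
= 2×(32 - 1)/1
= 2×31/1
= 62

S_5 = 62


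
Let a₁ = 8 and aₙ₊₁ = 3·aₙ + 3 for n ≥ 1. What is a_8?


Computing step by step:
a_1 = 8
a_2 = 27
a_3 = 84
a_4 = 255
a_5 = 768
a_6 = 2307
a_7 = 6924
a_8 = 20775


a_8 = 20775


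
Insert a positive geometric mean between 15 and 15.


GM = √(15×15) = √225 = 15

GM = 15


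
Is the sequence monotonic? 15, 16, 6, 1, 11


Differences: 1, -10, -5, 10
Difference at position 1 is +1 (> 0) but position 2 is -10 (< 0) — sequence both rises and falls
→ NOT monotonic

Not monotonic


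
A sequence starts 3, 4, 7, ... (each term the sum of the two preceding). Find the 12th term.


Computing iteratively: 3, 4, 7, 11, 18, 29, 47, 76, 123, 199, 322, 521
a_12 = 521

a_12 = 521


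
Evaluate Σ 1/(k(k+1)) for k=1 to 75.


1/(k(k+1)) = 1/k - 1/(k+1) (partial fractions)
Telescoping: Σ = 1 - 1/76 = 75/76

Sum = 75/76


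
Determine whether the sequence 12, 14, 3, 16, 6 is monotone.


Differences: 2, -11, 13, -10
Difference at position 1 is +2 (> 0) but position 2 is -11 (< 0) — sequence both rises and falls
→ NOT monotonic

Not monotonic


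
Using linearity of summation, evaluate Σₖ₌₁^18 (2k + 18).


Σ(2k+18) = 2·Σk + 18·n
= 2·171 + 18·18
= 342 + 324 = 666

Σ = 666


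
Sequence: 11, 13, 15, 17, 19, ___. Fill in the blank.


Pattern: arithmetic (d=2)
Terms: 11, 13, 15, 17, 19
Next term = 21

Next term = 21


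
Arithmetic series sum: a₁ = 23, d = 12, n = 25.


aₙ = 23 + (25-1)×12 = 311
Sₙ = n(a₁+aₙ)/2 = 25×(23+311)/2
= 25×334/2 = 4175

S_25 = 4175


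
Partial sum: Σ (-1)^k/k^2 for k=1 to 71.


S = -1 + 1/4 - 1/9 + 1/16 - 1/25 + 1/36 - 1/49 + 1/64 ± ...
= -0.8226
(Full series converges to -π²/12 ≈ -0.8225)

S_71 = -0.8226


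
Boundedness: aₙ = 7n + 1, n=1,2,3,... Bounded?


aₙ = 7n + 1 → as n→∞, aₙ→∞
No finite upper bound exists
The sequence is UNBOUNDED

Unbounded (aₙ → ∞ as n → ∞)


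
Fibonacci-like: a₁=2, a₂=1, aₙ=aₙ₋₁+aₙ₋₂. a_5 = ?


Computing iteratively: 2, 1, 3, 4, 7
a_5 = 7

a_5 = 7


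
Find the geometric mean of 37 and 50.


GM = √(37×50) = √1850 = 43.0116

GM = 43.0116


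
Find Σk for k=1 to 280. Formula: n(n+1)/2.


n(n+1)/2 = 280×281/2 = 78680/2 = 39340

Σk = 39340


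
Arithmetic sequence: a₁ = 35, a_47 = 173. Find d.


d = (aₙ - a₁)/(n-1)
= (173 - 35)/(47-1)
= 138/46 = 3

d = 3


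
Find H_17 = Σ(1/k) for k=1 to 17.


H_17 = 1/1 + 1/2 + 1/3 + ... + 1/17
= 42142223/12252240
≈ 3.4396

H_17 = 42142223/12252240 ≈ 3.4396


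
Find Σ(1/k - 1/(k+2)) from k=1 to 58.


Telescoping with gap 2: two head and two tail terms survive.
= (1 + 1/2) - (1/59 + 1/60)
= 3/2 - 1/59 - 1/60 = 5191/3540

Sum = 5191/3540


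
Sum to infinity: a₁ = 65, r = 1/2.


S∞ = a₁/(1-r) = 65/(1 - 1/2)
= 65/(1/2)
= 130

S∞ = 130


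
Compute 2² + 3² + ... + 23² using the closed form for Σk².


Σₖ₌2^23 k² = Σₖ₌₁^23 k² − Σₖ₌₁^1 k²
= 23·24·47/6 − 1·2·3/6
= 4324 − 1 = 4323

Σk² = 4323


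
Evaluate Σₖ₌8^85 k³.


Σₖ₌8^85 k³ = [85·86/2]² − [7·8/2]²
= 13359025 − 784 = 13358241

Σk³ = 13358241


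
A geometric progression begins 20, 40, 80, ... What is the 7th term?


aₙ = a₁·r^(n-1)
= 20×2^6
= 20×64
= 1280

a_7 = 1280


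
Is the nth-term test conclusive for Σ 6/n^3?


lim(n→∞) 6/n^3 = 0
lim aₙ = 0 → nth-term test is INCONCLUSIVE
(Need other tests; this is actually a convergent p-series with p=3 > 1)

Inconclusive (lim aₙ = 0; need another test)


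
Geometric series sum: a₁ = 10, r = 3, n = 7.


Sₙ = 10×(3^7 - 1)/(3 - 1)
= 10×(2187 - 1)/2
= 10×2186/2
= 10930

S_7 = 10930


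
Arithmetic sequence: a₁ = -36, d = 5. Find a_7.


aₙ = a₁ + (n-1)d
= -36 + (7-1)×5
= -36 + 30
= -6

a_7 = -6


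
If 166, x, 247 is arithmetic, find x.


AM = (166 + 247)/2 = 413/2 = 206.5

AM = 206.5


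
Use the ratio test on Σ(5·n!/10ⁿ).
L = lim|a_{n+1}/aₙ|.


aₙ = 5·n!/10^n
a_{n+1}/aₙ = (n+1)!/10^(n+1) × 10^n/n!  (constant 5 cancels)
= (n+1)/10
L = lim(n→∞) (n+1)/10 = ∞
L > 1 → series DIVERGES

Diverges (ratio test: L = ∞ > 1)


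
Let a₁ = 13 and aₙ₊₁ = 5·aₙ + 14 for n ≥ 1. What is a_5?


Computing step by step:
a_1 = 13
a_2 = 79
a_3 = 409
a_4 = 2059
a_5 = 10309


a_5 = 10309


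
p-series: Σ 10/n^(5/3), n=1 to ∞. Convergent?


p-series test: Σ c/n^p converges if p > 1, diverges if p ≤ 1 (constant c > 0 doesn't affect convergence).
p = 5/3
5/3 > 1 → CONVERGES

Converges (p = 5/3 > 1)


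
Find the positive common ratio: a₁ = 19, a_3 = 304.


r^(n-1) = aₙ/a₁
r^2 = 304/19 = 16
r = 16^(1/2)
= ±4; taking r > 0 gives r = 4

r = 4


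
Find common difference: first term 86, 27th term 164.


d = (aₙ - a₁)/(n-1)
= (164 - 86)/(27-1)
= 78/26 = 3

d = 3


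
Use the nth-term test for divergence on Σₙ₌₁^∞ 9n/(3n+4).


lim(n→∞) 9n/(3n+4) = 9/3 = 3  (divide numerator and denominator by n)
lim aₙ = 3 ≠ 0 → series DIVERGES

Diverges (lim aₙ = 3 ≠ 0)


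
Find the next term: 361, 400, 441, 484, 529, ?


Pattern: perfect squares: n²
Terms: 361, 400, 441, 484, 529
Next term = 576

Next term = 576


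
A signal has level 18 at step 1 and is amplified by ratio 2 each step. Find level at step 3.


aₙ = a₁·r^(n-1)
= 18×2^2
= 18×4
= 72

a_3 = 72


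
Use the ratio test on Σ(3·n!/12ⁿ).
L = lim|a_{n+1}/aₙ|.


aₙ = 3·n!/12^n
a_{n+1}/aₙ = (n+1)!/12^(n+1) × 12^n/n!  (constant 3 cancels)
= (n+1)/12
L = lim(n→∞) (n+1)/12 = ∞
L > 1 → series DIVERGES

Diverges (ratio test: L = ∞ > 1)


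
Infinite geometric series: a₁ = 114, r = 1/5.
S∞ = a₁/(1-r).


S∞ = a₁/(1-r) = 114/(1 - 1/5)
= 114/(4/5)
= 285/2

S∞ = 285/2


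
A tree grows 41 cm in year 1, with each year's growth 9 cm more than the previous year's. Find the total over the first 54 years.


aₙ = 41 + (54-1)×9 = 518
Sₙ = n(a₁+aₙ)/2 = 54×(41+518)/2
= 54×559/2 = 15093

S_54 = 15093


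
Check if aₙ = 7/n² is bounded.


a₁ = 7, a₂ = 7/4, a₃ = 7/9, ...
0 < aₙ ≤ 7 for all n ≥ 1
The sequence IS bounded

Bounded (0 < aₙ ≤ 7)


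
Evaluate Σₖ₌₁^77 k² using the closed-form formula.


n = 77
n(n+1)(2n+1)/6 = 77×78×155/6
= 930930/6 = 155155

Σk² = 155155


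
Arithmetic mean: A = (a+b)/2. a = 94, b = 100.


AM = (94 + 100)/2 = 194/2 = 97

AM = 97


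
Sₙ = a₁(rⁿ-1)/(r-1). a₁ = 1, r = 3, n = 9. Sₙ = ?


Sₙ = 1×(3^9 - 1)/(3 - 1)
= 1×(19683 - 1)/2
= 1×19682/2
= 9841

S_9 = 9841


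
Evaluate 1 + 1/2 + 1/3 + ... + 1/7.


H_7 = 1/1 + 1/2 + 1/3 + 1/4 + 1/5 + 1/6 + 1/7
= 363/140
≈ 2.5929

H_7 = 363/140 ≈ 2.5929


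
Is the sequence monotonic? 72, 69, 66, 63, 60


Differences: -3, -3, -3, -3
All differences < 0 → strictly DECREASING

Monotonically decreasing


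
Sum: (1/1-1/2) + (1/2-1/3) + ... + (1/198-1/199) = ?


Telescoping: adjacent terms cancel.
= 1/1 - 1/199
= 1 - 1/199 = 198/199

Sum = 198/199


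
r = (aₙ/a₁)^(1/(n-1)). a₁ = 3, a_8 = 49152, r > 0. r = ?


r^(n-1) = aₙ/a₁
r^7 = 49152/3 = 16384
r = 16384^(1/7)
= 4

r = 4


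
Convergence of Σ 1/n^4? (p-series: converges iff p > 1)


p-series test: Σ c/n^p converges if p > 1, diverges if p ≤ 1 (constant c > 0 doesn't affect convergence).
p = 4
4 > 1 → CONVERGES

Converges (p = 4 > 1)


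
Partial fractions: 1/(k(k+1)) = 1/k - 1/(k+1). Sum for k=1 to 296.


1/(k(k+1)) = 1/k - 1/(k+1) (partial fractions)
Telescoping: Σ = 1 - 1/297 = 296/297

Sum = 296/297


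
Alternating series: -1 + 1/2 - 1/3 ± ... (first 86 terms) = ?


S = -1 + 1/2 - 1/3 + 1/4 - 1/5 + 1/6 - 1/7 + 1/8 ± ...
= -0.6874
(Full series converges to -ln(2) ≈ -0.6931)

S_86 = -0.6874


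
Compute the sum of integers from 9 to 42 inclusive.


Σₖ₌9^42 k = Σₖ₌₁^42 k − Σₖ₌₁^8 k
= 42·43/2 − 8·9/2
= 903 − 36 = 867

Σk = 867


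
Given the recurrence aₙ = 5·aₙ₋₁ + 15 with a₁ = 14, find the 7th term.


Computing step by step:
a_1 = 14
a_2 = 85
a_3 = 440
a_4 = 2215
a_5 = 11090
a_6 = 55465
a_7 = 277340


a_7 = 277340


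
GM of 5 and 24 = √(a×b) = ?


GM = √(5×24) = √120 = 10.9545

GM = 10.9545


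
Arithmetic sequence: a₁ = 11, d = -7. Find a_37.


aₙ = a₁ + (n-1)d
= 11 + (37-1)×-7
= 11 - 252
= -241

a_37 = -241


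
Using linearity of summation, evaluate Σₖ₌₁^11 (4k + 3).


Σ(4k+3) = 4·Σk + 3·n
= 4·66 + 3·11
= 264 + 33 = 297

Σ = 297


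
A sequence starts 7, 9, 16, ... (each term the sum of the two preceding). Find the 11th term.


Computing iteratively: 7, 9, 16, 25, 41, 66, 107, 173, 280, 453, 733
a_11 = 733

a_11 = 733


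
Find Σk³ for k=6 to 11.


Σₖ₌6^11 k³ = [11·12/2]² − [5·6/2]²
= 4356 − 225 = 4131

Σk³ = 4131


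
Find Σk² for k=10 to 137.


Σₖ₌10^137 k² = Σₖ₌₁^137 k² − Σₖ₌₁^9 k²
= 137·138·275/6 − 9·10·19/6
= 866525 − 285 = 866240

Σk² = 866240


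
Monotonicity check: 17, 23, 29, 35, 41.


Differences: 6, 6, 6, 6
All differences > 0 → strictly INCREASING

Monotonically increasing


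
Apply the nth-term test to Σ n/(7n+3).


lim(n→∞) n/(7n+3) = 1/7 = 1/7  (divide numerator and denominator by n)
lim aₙ = 1/7 ≠ 0 → series DIVERGES

Diverges (lim aₙ = 1/7 ≠ 0)


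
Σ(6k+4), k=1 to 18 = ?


Σ(6k+4) = 6·Σk + 4·n
= 6·171 + 4·18
= 1026 + 72 = 1098

Σ = 1098


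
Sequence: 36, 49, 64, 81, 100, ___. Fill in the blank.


Pattern: perfect squares: n²
Terms: 36, 49, 64, 81, 100
Next term = 121

Next term = 121


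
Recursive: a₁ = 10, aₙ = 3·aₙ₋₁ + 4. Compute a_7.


Computing step by step:
a_1 = 10
a_2 = 34
a_3 = 106
a_4 = 322
a_5 = 970
a_6 = 2914
a_7 = 8746


a_7 = 8746


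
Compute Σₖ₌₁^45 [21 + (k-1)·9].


aₙ = 21 + (45-1)×9 = 417
Sₙ = n(a₁+aₙ)/2 = 45×(21+417)/2
= 45×438/2 = 9855

S_45 = 9855


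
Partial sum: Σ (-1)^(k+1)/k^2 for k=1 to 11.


S = 1 - 1/4 + 1/9 - 1/16 + 1/25 - 1/36 + 1/49 - 1/64 ± ...
= 0.8262
(Full series converges to +π²/12 ≈ +0.8225)

S_11 = 0.8262


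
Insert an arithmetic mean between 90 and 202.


AM = (90 + 202)/2 = 292/2 = 146

AM = 146


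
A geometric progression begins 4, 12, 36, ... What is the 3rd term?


aₙ = a₁·r^(n-1)
= 4×3^2
= 4×9
= 36

a_3 = 36


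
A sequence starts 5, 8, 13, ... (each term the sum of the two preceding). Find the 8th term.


Computing iteratively: 5, 8, 13, 21, 34, 55, 89, 144
a_8 = 144

a_8 = 144


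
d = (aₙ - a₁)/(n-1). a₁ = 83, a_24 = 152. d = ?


d = (aₙ - a₁)/(n-1)
= (152 - 83)/(24-1)
= 69/23 = 3

d = 3


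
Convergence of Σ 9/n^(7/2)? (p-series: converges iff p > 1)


p-series test: Σ c/n^p converges if p > 1, diverges if p ≤ 1 (constant c > 0 doesn't affect convergence).
p = 7/2
7/2 > 1 → CONVERGES

Converges (p = 7/2 > 1)


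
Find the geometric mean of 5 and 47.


GM = √(5×47) = √235 = 15.3297

GM = 15.3297


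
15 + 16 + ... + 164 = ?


Σₖ₌15^164 k = Σₖ₌₁^164 k − Σₖ₌₁^14 k
= 164·165/2 − 14·15/2
= 13530 − 105 = 13425

Σk = 13425


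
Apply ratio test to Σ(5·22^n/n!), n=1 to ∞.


aₙ = 5·22^n/n!
a_{n+1}/aₙ = 22^(n+1)/(n+1)! × n!/22^n  (constant 5 cancels)
= 22/(n+1)
L = lim(n→∞) 22/(n+1) = 0
L < 1 → series CONVERGES

Converges (ratio test: L = 0 < 1)


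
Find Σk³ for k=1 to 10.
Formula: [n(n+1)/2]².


n(n+1)/2 = 10×11/2 = 55
Σk³ = 55² = 3025

Σk³ = 3025


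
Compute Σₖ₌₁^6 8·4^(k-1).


Sₙ = 8×(4^6 - 1)/(4 - 1)
= 8×(4096 - 1)/3
= 8×4095/3
= 10920

S_6 = 10920


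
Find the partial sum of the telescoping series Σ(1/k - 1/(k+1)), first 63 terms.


Telescoping: adjacent terms cancel.
= 1/1 - 1/64
= 1 - 1/64 = 63/64

Sum = 63/64


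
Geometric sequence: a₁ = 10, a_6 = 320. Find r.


r^(n-1) = aₙ/a₁
r^5 = 320/10 = 32
r = 32^(1/5)
= 2

r = 2


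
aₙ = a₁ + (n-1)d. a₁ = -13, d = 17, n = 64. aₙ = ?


aₙ = a₁ + (n-1)d
= -13 + (64-1)×17
= -13 + 1071
= 1058

a_64 = 1058


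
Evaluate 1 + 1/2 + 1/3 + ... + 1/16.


H_16 = 1/1 + 1/2 + 1/3 + ... + 1/16
= 2436559/720720
≈ 3.3807

H_16 = 2436559/720720 ≈ 3.3807


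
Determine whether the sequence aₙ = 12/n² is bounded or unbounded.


a₁ = 12, a₂ = 12/4, a₃ = 12/9, ...
0 < aₙ ≤ 12 for all n ≥ 1
The sequence IS bounded

Bounded (0 < aₙ ≤ 12)


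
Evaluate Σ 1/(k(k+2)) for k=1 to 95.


1/(k(k+2)) = (1/2)·(1/k - 1/(k+2)) (partial fractions)
Telescoping: Σ = (1/2)·(1 + 1/2 - 1/96 - 1/97) = 13775/18624

Sum = 13775/18624


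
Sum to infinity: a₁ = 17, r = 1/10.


S∞ = a₁/(1-r) = 17/(1 - 1/10)
= 17/(9/10)
= 170/9

S∞ = 170/9


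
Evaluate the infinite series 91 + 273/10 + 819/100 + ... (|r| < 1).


S∞ = a₁/(1-r) = 91/(1 - 3/10)
= 91/(7/10)
= 130

S∞ = 130


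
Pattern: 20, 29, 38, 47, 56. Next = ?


Pattern: arithmetic (d=9)
Terms: 20, 29, 38, 47, 56
Next term = 65

Next term = 65


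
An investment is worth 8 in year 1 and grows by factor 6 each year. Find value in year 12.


aₙ = a₁·r^(n-1)
= 8×6^11
= 8×362797056
= 2902376448

a_12 = 2902376448


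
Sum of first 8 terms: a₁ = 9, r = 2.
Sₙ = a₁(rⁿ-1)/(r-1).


Sₙ = 9×(2^8 - 1)/(2 - 1)
= 9×(256 - 1)/1
= 9×255/1
= 2295

S_8 = 2295


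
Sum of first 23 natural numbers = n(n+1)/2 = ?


n(n+1)/2 = 23×24/2 = 552/2 = 276

Σk = 276


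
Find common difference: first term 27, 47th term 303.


d = (aₙ - a₁)/(n-1)
= (303 - 27)/(47-1)
= 276/46 = 6

d = 6


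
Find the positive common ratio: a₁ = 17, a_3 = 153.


r^(n-1) = aₙ/a₁
r^2 = 153/17 = 9
r = 9^(1/2)
= ±3; taking r > 0 gives r = 3

r = 3


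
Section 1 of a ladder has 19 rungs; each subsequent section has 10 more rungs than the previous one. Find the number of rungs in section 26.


aₙ = a₁ + (n-1)d
= 19 + (26-1)×10
= 19 + 250
= 269

a_26 = 269


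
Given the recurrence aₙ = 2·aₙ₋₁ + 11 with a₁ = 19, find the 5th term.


Computing step by step:
a_1 = 19
a_2 = 49
a_3 = 109
a_4 = 229
a_5 = 469


a_5 = 469


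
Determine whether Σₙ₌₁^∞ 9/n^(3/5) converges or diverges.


p-series test: Σ c/n^p converges if p > 1, diverges if p ≤ 1 (constant c > 0 doesn't affect convergence).
p = 3/5
3/5 ≤ 1 → DIVERGES

Diverges (p = 3/5 ≤ 1)


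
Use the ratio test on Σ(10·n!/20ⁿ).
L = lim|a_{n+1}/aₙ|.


aₙ = 10·n!/20^n
a_{n+1}/aₙ = (n+1)!/20^(n+1) × 20^n/n!  (constant 10 cancels)
= (n+1)/20
L = lim(n→∞) (n+1)/20 = ∞
L > 1 → series DIVERGES

Diverges (ratio test: L = ∞ > 1)


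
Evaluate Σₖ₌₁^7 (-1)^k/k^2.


S = -1 + 1/4 - 1/9 + 1/16 - 1/25 + 1/36 - 1/49
= -0.8312
(Full series converges to -π²/12 ≈ -0.8225)

S_7 = -0.8312


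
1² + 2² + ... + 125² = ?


n = 125
n(n+1)(2n+1)/6 = 125×126×251/6
= 3953250/6 = 658875

Σk² = 658875


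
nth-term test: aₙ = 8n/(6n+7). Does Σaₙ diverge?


lim(n→∞) 8n/(6n+7) = 8/6 = 4/3  (divide numerator and denominator by n)
lim aₙ = 4/3 ≠ 0 → series DIVERGES

Diverges (lim aₙ = 4/3 ≠ 0)


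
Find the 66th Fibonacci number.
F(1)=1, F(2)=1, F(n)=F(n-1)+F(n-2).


Fibonacci sequence: 1, 1, 2, 3, 5, 8, 13, 21, 34, 55, 89, ...
F(66) = 27777890035288

F(66) = 27777890035288


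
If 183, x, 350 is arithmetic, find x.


AM = (183 + 350)/2 = 533/2 = 266.5

AM = 266.5


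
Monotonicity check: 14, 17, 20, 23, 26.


Differences: 3, 3, 3, 3
All differences > 0 → strictly INCREASING

Monotonically increasing


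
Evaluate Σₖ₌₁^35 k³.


n(n+1)/2 = 35×36/2 = 630
Σk³ = 630² = 396900

Σk³ = 396900


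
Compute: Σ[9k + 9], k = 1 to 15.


Σ(9k+9) = 9·Σk + 9·n
= 9·120 + 9·15
= 1080 + 135 = 1215

Σ = 1215


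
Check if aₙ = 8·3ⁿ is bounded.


aₙ = 8·3ⁿ → as n→∞, aₙ→∞ (since base 3 > 1)
No finite upper bound exists
The sequence is UNBOUNDED

Unbounded (aₙ → ∞ as n → ∞)


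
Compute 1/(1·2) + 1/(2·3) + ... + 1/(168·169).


1/(k(k+1)) = 1/k - 1/(k+1) (partial fractions)
Telescoping: Σ = 1 - 1/169 = 168/169

Sum = 168/169


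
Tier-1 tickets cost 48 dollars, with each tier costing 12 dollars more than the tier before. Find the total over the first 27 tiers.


aₙ = 48 + (27-1)×12 = 360
Sₙ = n(a₁+aₙ)/2 = 27×(48+360)/2
= 27×408/2 = 5508

S_27 = 5508


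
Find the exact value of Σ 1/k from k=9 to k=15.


Σₖ₌9^15 1/k = 1/9 + 1/10 + 1/11 + 1/12 + 1/13 + 1/14 + 1/15
= 21635/36036
≈ 0.6004

Sum = 21635/36036 ≈ 0.6004


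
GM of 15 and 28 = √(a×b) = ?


GM = √(15×28) = √420 = 20.4939

GM = 20.4939


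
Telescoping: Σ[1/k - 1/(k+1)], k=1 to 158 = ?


Telescoping: adjacent terms cancel.
= 1/1 - 1/159
= 1 - 1/159 = 158/159

Sum = 158/159


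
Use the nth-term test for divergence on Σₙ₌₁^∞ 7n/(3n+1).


lim(n→∞) 7n/(3n+1) = 7/3 = 7/3  (divide numerator and denominator by n)
lim aₙ = 7/3 ≠ 0 → series DIVERGES

Diverges (lim aₙ = 7/3 ≠ 0)


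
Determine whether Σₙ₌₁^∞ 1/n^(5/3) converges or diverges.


p-series test: Σ c/n^p converges if p > 1, diverges if p ≤ 1 (constant c > 0 doesn't affect convergence).
p = 5/3
5/3 > 1 → CONVERGES

Converges (p = 5/3 > 1)


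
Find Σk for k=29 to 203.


Σₖ₌29^203 k = Σₖ₌₁^203 k − Σₖ₌₁^28 k
= 203·204/2 − 28·29/2
= 20706 − 406 = 20300

Σk = 20300


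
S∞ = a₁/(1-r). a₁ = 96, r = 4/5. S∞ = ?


S∞ = a₁/(1-r) = 96/(1 - 4/5)
= 96/(1/5)
= 480

S∞ = 480


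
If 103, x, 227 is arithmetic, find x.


AM = (103 + 227)/2 = 330/2 = 165

AM = 165


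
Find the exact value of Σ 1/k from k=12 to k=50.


Σₖ₌12^50 1/k = 1/12 + 1/13 + 1/14 + ... + 1/50
= 4584503288084926883939/3099044504245996706400
≈ 1.4793

Sum = 4584503288084926883939/3099044504245996706400 ≈ 1.4793


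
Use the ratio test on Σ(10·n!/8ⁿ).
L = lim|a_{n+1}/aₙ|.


aₙ = 10·n!/8^n
a_{n+1}/aₙ = (n+1)!/8^(n+1) × 8^n/n!  (constant 10 cancels)
= (n+1)/8
L = lim(n→∞) (n+1)/8 = ∞
L > 1 → series DIVERGES

Diverges (ratio test: L = ∞ > 1)


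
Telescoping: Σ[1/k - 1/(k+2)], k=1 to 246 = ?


Telescoping with gap 2: two head and two tail terms survive.
= (1 + 1/2) - (1/247 + 1/248)
= 3/2 - 1/247 - 1/248 = 91389/61256

Sum = 91389/61256


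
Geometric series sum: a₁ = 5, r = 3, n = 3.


Sₙ = 5×(3^3 - 1)/(3 - 1)
= 5×(27 - 1)/2
= 5×26/2
= 65

S_3 = 65


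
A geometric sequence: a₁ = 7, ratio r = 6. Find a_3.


aₙ = a₁·r^(n-1)
= 7×6^2
= 7×36
= 252

a_3 = 252


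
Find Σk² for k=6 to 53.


Σₖ₌6^53 k² = Σₖ₌₁^53 k² − Σₖ₌₁^5 k²
= 53·54·107/6 − 5·6·11/6
= 51039 − 55 = 50984

Σk² = 50984


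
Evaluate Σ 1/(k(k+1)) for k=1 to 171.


1/(k(k+1)) = 1/k - 1/(k+1) (partial fractions)
Telescoping: Σ = 1 - 1/172 = 171/172

Sum = 171/172


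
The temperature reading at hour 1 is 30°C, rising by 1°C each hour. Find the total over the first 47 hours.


aₙ = 30 + (47-1)×1 = 76
Sₙ = n(a₁+aₙ)/2 = 47×(30+76)/2
= 47×106/2 = 2491

S_47 = 2491


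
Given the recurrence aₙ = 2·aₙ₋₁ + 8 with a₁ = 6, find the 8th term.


Computing step by step:
a_1 = 6
a_2 = 20
a_3 = 48
a_4 = 104
a_5 = 216
a_6 = 440
a_7 = 888
a_8 = 1784


a_8 = 1784


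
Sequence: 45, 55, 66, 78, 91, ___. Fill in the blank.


Pattern: triangular numbers: n(n+1)/2
Terms: 45, 55, 66, 78, 91
Next term = 105

Next term = 105


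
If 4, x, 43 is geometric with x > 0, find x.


GM = √(4×43) = √172 = 13.1149

GM = 13.1149


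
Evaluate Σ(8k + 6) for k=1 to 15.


Σ(8k+6) = 8·Σk + 6·n
= 8·120 + 6·15
= 960 + 90 = 1050

Σ = 1050


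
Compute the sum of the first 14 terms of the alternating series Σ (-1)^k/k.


S = -1 + 1/2 - 1/3 + 1/4 - 1/5 + 1/6 - 1/7 + 1/8 ± ...
= -0.6587
(Full series converges to -ln(2) ≈ -0.6931)

S_14 = -0.6587


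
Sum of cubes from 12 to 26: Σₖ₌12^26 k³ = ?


Σₖ₌12^26 k³ = [26·27/2]² − [11·12/2]²
= 123201 − 4356 = 118845

Σk³ = 118845


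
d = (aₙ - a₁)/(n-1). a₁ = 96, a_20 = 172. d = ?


d = (aₙ - a₁)/(n-1)
= (172 - 96)/(20-1)
= 76/19 = 4

d = 4


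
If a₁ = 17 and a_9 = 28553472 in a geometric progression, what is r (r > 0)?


r^(n-1) = aₙ/a₁
r^8 = 28553472/17 = 1679616
r = 1679616^(1/8)
= ±6; taking r > 0 gives r = 6

r = 6


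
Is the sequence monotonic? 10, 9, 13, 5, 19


Differences: -1, 4, -8, 14
Difference at position 2 is +4 (> 0) but position 1 is -1 (< 0) — sequence both rises and falls
→ NOT monotonic

Not monotonic


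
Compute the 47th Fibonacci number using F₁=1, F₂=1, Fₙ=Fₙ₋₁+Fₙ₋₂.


Fibonacci sequence: 1, 1, 2, 3, 5, 8, 13, 21, 34, 55, 89, ...
F(47) = 2971215073

F(47) = 2971215073


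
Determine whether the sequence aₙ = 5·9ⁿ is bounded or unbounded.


aₙ = 5·9ⁿ → as n→∞, aₙ→∞ (since base 9 > 1)
No finite upper bound exists
The sequence is UNBOUNDED

Unbounded (aₙ → ∞ as n → ∞)


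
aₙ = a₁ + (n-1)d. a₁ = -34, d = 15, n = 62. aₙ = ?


aₙ = a₁ + (n-1)d
= -34 + (62-1)×15
= -34 + 915
= 881

a_62 = 881


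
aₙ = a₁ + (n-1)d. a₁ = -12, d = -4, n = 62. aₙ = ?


aₙ = a₁ + (n-1)d
= -12 + (62-1)×-4
= -12 - 244
= -256

a_62 = -256


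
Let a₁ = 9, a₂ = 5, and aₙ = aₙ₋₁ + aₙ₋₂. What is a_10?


Computing iteratively: 9, 5, 14, 19, 33, 52, 85, 137, 222, 359
a_10 = 359

a_10 = 359


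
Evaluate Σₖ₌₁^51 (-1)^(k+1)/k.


S = 1 - 1/2 + 1/3 - 1/4 + 1/5 - 1/6 + 1/7 - 1/8 ± ...
= 0.7029
(Full series converges to +ln(2) ≈ +0.6931)

S_51 = 0.7029


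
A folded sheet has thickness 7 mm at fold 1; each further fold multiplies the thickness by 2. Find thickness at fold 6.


aₙ = a₁·r^(n-1)
= 7×2^5
= 7×32
= 224

a_6 = 224


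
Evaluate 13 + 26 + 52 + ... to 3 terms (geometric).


Sₙ = 13×(2^3 - 1)/(2 - 1)
= 13×(8 - 1)/1
= 13×7/1
= 91

S_3 = 91


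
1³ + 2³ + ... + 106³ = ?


n(n+1)/2 = 106×107/2 = 5671
Σk³ = 5671² = 32160241

Σk³ = 32160241


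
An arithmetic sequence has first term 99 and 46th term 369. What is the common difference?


d = (aₙ - a₁)/(n-1)
= (369 - 99)/(46-1)
= 270/45 = 6

d = 6


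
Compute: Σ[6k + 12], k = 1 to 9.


Σ(6k+12) = 6·Σk + 12·n
= 6·45 + 12·9
= 270 + 108 = 378

Σ = 378


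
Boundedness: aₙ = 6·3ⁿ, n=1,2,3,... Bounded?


aₙ = 6·3ⁿ → as n→∞, aₙ→∞ (since base 3 > 1)
No finite upper bound exists
The sequence is UNBOUNDED

Unbounded (aₙ → ∞ as n → ∞)


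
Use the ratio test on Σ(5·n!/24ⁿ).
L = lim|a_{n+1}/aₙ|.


aₙ = 5·n!/24^n
a_{n+1}/aₙ = (n+1)!/24^(n+1) × 24^n/n!  (constant 5 cancels)
= (n+1)/24
L = lim(n→∞) (n+1)/24 = ∞
L > 1 → series DIVERGES

Diverges (ratio test: L = ∞ > 1)


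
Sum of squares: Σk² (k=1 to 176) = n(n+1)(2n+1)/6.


n = 176
n(n+1)(2n+1)/6 = 176×177×353/6
= 10996656/6 = 1832776

Σk² = 1832776


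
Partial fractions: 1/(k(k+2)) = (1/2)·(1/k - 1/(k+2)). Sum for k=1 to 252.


1/(k(k+2)) = (1/2)·(1/k - 1/(k+2)) (partial fractions)
Telescoping: Σ = (1/2)·(1 + 1/2 - 1/253 - 1/254) = 47943/64262

Sum = 47943/64262


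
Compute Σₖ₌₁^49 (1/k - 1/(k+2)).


Telescoping with gap 2: two head and two tail terms survive.
= (1 + 1/2) - (1/50 + 1/51)
= 3/2 - 1/50 - 1/51 = 1862/1275

Sum = 1862/1275


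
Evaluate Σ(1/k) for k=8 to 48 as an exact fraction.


Σₖ₌8^48 1/k = 1/8 + 1/9 + 1/10 + ... + 1/48
= 826090171723375329593/442720643463713815200
≈ 1.8659

Sum = 826090171723375329593/442720643463713815200 ≈ 1.8659


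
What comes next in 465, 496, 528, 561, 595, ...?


Pattern: triangular numbers: n(n+1)/2
Terms: 465, 496, 528, 561, 595
Next term = 630

Next term = 630


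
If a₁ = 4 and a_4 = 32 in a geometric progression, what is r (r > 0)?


r^(n-1) = aₙ/a₁
r^3 = 32/4 = 8
r = 8^(1/3)
= 2

r = 2


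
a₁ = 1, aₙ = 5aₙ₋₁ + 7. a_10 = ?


Computing step by step:
a_1 = 1
a_2 = 12
a_3 = 67
a_4 = 342
a_5 = 1717
a_6 = 8592
a_7 = 42967
a_8 = 214842
a_9 = 1074217
a_10 = 5371092


a_10 = 5371092


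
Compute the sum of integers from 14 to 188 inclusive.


Σₖ₌14^188 k = Σₖ₌₁^188 k − Σₖ₌₁^13 k
= 188·189/2 − 13·14/2
= 17766 − 91 = 17675

Σk = 17675


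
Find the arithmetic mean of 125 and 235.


AM = (125 + 235)/2 = 360/2 = 180

AM = 180


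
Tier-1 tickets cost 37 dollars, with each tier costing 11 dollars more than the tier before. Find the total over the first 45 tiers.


aₙ = 37 + (45-1)×11 = 521
Sₙ = n(a₁+aₙ)/2 = 45×(37+521)/2
= 45×558/2 = 12555

S_45 = 12555


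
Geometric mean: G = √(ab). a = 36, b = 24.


GM = √(36×24) = √864 = 29.3939

GM = 29.3939


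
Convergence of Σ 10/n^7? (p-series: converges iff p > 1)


p-series test: Σ c/n^p converges if p > 1, diverges if p ≤ 1 (constant c > 0 doesn't affect convergence).
p = 7
7 > 1 → CONVERGES

Converges (p = 7 > 1)


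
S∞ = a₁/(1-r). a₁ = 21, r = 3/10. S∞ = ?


S∞ = a₁/(1-r) = 21/(1 - 3/10)
= 21/(7/10)
= 30

S∞ = 30


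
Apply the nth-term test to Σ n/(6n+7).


lim(n→∞) n/(6n+7) = 1/6 = 1/6  (divide numerator and denominator by n)
lim aₙ = 1/6 ≠ 0 → series DIVERGES

Diverges (lim aₙ = 1/6 ≠ 0)


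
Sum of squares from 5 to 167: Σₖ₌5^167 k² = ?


Σₖ₌5^167 k² = Σₖ₌₁^167 k² − Σₖ₌₁^4 k²
= 167·168·335/6 − 4·5·9/6
= 1566460 − 30 = 1566430

Σk² = 1566430


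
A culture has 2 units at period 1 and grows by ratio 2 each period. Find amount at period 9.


aₙ = a₁·r^(n-1)
= 2×2^8
= 2×256
= 512

a_9 = 512


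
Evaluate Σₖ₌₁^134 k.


n(n+1)/2 = 134×135/2 = 18090/2 = 9045

Σk = 9045


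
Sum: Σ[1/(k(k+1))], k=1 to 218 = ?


1/(k(k+1)) = 1/k - 1/(k+1) (partial fractions)
Telescoping: Σ = 1 - 1/219 = 218/219

Sum = 218/219


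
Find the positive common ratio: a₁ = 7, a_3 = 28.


r^(n-1) = aₙ/a₁
r^2 = 28/7 = 4
r = 4^(1/2)
= ±2; taking r > 0 gives r = 2

r = 2


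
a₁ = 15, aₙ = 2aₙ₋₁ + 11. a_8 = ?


Computing step by step:
a_1 = 15
a_2 = 41
a_3 = 93
a_4 = 197
a_5 = 405
a_6 = 821
a_7 = 1653
a_8 = 3317


a_8 = 3317


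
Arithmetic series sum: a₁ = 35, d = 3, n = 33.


aₙ = 35 + (33-1)×3 = 131
Sₙ = n(a₁+aₙ)/2 = 33×(35+131)/2
= 33×166/2 = 2739

S_33 = 2739


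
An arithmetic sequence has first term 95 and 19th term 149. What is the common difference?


d = (aₙ - a₁)/(n-1)
= (149 - 95)/(19-1)
= 54/18 = 3

d = 3


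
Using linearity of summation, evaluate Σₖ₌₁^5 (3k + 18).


Σ(3k+18) = 3·Σk + 18·n
= 3·15 + 18·5
= 45 + 90 = 135

Σ = 135


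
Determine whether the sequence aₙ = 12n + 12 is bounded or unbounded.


aₙ = 12n + 12 → as n→∞, aₙ→∞
No finite upper bound exists
The sequence is UNBOUNDED

Unbounded (aₙ → ∞ as n → ∞)


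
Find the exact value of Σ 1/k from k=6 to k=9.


Σₖ₌6^9 1/k = 1/6 + 1/7 + 1/8 + 1/9
= 275/504
≈ 0.5456

Sum = 275/504 ≈ 0.5456


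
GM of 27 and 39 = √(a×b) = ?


GM = √(27×39) = √1053 = 32.45

GM = 32.45


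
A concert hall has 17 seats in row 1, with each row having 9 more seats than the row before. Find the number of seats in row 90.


aₙ = a₁ + (n-1)d
= 17 + (90-1)×9
= 17 + 801
= 818

a_90 = 818


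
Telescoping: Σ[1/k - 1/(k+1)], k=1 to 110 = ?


Telescoping: adjacent terms cancel.
= 1/1 - 1/111
= 1 - 1/111 = 110/111

Sum = 110/111


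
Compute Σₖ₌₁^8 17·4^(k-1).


Sₙ = 17×(4^8 - 1)/(4 - 1)
= 17×(65536 - 1)/3
= 17×65535/3
= 371365

S_8 = 371365


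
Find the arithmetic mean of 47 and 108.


AM = (47 + 108)/2 = 155/2 = 77.5

AM = 77.5


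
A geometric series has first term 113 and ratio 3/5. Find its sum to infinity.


S∞ = a₁/(1-r) = 113/(1 - 3/5)
= 113/(2/5)
= 565/2

S∞ = 565/2


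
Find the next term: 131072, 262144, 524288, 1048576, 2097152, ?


Pattern: powers of 2: 2ⁿ
Terms: 131072, 262144, 524288, 1048576, 2097152
Next term = 4194304

Next term = 4194304


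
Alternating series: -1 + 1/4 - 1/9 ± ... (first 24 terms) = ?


S = -1 + 1/4 - 1/9 + 1/16 - 1/25 + 1/36 - 1/49 + 1/64 ± ...
= -0.8216
(Full series converges to -π²/12 ≈ -0.8225)

S_24 = -0.8216


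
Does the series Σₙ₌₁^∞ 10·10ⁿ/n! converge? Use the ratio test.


aₙ = 10·10^n/n!
a_{n+1}/aₙ = 10^(n+1)/(n+1)! × n!/10^n  (constant 10 cancels)
= 10/(n+1)
L = lim(n→∞) 10/(n+1) = 0
L < 1 → series CONVERGES

Converges (ratio test: L = 0 < 1)


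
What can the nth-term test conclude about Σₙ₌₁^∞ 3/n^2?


lim(n→∞) 3/n^2 = 0
lim aₙ = 0 → nth-term test is INCONCLUSIVE
(Need other tests; this is actually a convergent p-series with p=2 > 1)

Inconclusive (lim aₙ = 0; need another test)


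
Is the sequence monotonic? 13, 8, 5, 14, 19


Differences: -5, -3, 9, 5
Difference at position 3 is +9 (> 0) but position 1 is -5 (< 0) — sequence both rises and falls
→ NOT monotonic

Not monotonic


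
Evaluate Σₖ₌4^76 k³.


Σₖ₌4^76 k³ = [76·77/2]² − [3·4/2]²
= 8561476 − 36 = 8561440

Σk³ = 8561440


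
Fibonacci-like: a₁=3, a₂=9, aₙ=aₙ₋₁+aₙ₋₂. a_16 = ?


Computing iteratively: 3, 9, 12, 21, 33, 54, 87, 141, 228, 369, 597, 966, ...
a_16 = 6621

a_16 = 6621


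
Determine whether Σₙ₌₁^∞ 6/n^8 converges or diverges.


p-series test: Σ c/n^p converges if p > 1, diverges if p ≤ 1 (constant c > 0 doesn't affect convergence).
p = 8
8 > 1 → CONVERGES

Converges (p = 8 > 1)


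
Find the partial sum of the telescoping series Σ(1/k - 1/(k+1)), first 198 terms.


Telescoping: adjacent terms cancel.
= 1/1 - 1/199
= 1 - 1/199 = 198/199

Sum = 198/199


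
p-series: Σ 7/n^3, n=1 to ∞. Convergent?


p-series test: Σ c/n^p converges if p > 1, diverges if p ≤ 1 (constant c > 0 doesn't affect convergence).
p = 3
3 > 1 → CONVERGES

Converges (p = 3 > 1)


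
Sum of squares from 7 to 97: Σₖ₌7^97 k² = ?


Σₖ₌7^97 k² = Σₖ₌₁^97 k² − Σₖ₌₁^6 k²
= 97·98·195/6 − 6·7·13/6
= 308945 − 91 = 308854

Σk² = 308854


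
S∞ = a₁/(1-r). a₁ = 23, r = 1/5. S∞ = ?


S∞ = a₁/(1-r) = 23/(1 - 1/5)
= 23/(4/5)
= 115/4

S∞ = 115/4


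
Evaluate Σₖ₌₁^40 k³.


n(n+1)/2 = 40×41/2 = 820
Σk³ = 820² = 672400

Σk³ = 672400


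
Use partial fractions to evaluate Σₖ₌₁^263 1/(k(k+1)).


1/(k(k+1)) = 1/k - 1/(k+1) (partial fractions)
Telescoping: Σ = 1 - 1/264 = 263/264

Sum = 263/264


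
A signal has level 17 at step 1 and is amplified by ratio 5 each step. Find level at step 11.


aₙ = a₁·r^(n-1)
= 17×5^10
= 17×9765625
= 166015625

a_11 = 166015625


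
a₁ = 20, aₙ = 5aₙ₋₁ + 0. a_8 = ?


Computing step by step:
a_1 = 20
a_2 = 100
a_3 = 500
a_4 = 2500
a_5 = 12500
a_6 = 62500
a_7 = 312500
a_8 = 1562500


a_8 = 1562500


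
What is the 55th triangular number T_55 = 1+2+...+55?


n(n+1)/2 = 55×56/2 = 3080/2 = 1540

Σk = 1540


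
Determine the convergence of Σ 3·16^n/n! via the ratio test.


aₙ = 3·16^n/n!
a_{n+1}/aₙ = 16^(n+1)/(n+1)! × n!/16^n  (constant 3 cancels)
= 16/(n+1)
L = lim(n→∞) 16/(n+1) = 0
L < 1 → series CONVERGES

Converges (ratio test: L = 0 < 1)


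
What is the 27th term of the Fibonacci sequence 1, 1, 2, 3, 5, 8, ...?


Fibonacci sequence: 1, 1, 2, 3, 5, 8, 13, 21, 34, 55, 89, ...
F(27) = 196418

F(27) = 196418


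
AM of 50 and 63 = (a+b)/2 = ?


AM = (50 + 63)/2 = 113/2 = 56.5

AM = 56.5


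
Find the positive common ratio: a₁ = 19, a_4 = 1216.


r^(n-1) = aₙ/a₁
r^3 = 1216/19 = 64
r = 64^(1/3)
= 4

r = 4


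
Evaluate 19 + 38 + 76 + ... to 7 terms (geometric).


Sₙ = 19×(2^7 - 1)/(2 - 1)
= 19×(128 - 1)/1
= 19×127/1
= 2413

S_7 = 2413


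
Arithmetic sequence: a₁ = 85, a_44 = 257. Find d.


d = (aₙ - a₁)/(n-1)
= (257 - 85)/(44-1)
= 172/43 = 4

d = 4


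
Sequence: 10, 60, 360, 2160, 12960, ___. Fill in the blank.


Pattern: geometric (r=6)
Terms: 10, 60, 360, 2160, 12960
Next term = 77760

Next term = 77760


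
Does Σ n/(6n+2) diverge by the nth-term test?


lim(n→∞) n/(6n+2) = 1/6 = 1/6  (divide numerator and denominator by n)
lim aₙ = 1/6 ≠ 0 → series DIVERGES

Diverges (lim aₙ = 1/6 ≠ 0)


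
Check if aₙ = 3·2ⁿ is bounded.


aₙ = 3·2ⁿ → as n→∞, aₙ→∞ (since base 2 > 1)
No finite upper bound exists
The sequence is UNBOUNDED

Unbounded (aₙ → ∞ as n → ∞)


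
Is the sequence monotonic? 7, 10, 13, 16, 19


Differences: 3, 3, 3, 3
All differences > 0 → strictly INCREASING

Monotonically increasing


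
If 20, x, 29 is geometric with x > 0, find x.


GM = √(20×29) = √580 = 24.0832

GM = 24.0832


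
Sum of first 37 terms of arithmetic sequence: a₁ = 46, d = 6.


aₙ = 46 + (37-1)×6 = 262
Sₙ = n(a₁+aₙ)/2 = 37×(46+262)/2
= 37×308/2 = 5698

S_37 = 5698


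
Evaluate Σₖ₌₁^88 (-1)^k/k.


S = -1 + 1/2 - 1/3 + 1/4 - 1/5 + 1/6 - 1/7 + 1/8 ± ...
= -0.6875
(Full series converges to -ln(2) ≈ -0.6931)

S_88 = -0.6875
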